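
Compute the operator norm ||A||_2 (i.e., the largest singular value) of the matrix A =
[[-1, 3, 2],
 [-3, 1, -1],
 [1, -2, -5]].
||A||_2 ≈ 6.3987 (= sqrt(largest eigenvalue of A^T A))

||A||_2 = sigma_max(A) = sqrt(lambda_max(A^T A)). Form the symmetric matrix M = A^T A =
[[11, -8, -4],
 [-8, 14, 15],
 [-4, 15, 30]].
Its characteristic polynomial (trace, sum of principal 2x2 minors, determinant of M give the coefficients) is
  p(λ) = det(λ I - M) = λ^3 - 55λ^2 + 599λ - 961.
No integer candidate from the rational root theorem (±divisors of 961) is a root, so the roots are irrational. The cubic discriminant is Δ = 131087872 > 0, so there are three distinct real roots. p(1) = -416 and p(2) = 25 have opposite signs, so a root lies in (1, 2); Newton's method refines it to λ ≈ 1.9366. p(12) = 35 and p(13) = -272 have opposite signs, so a root lies in (12, 13); Newton's method refines it to λ ≈ 12.1202. p(40) = -1001 and p(41) = 64 have opposite signs, so a root lies in (40, 41); Newton's method refines it to λ ≈ 40.9433. Check (Vieta): the three roots sum to 55, matching tr M = 55.
So the eigenvalues of A^T A are ≈ 1.9366, 12.1202, 40.9433 (all ≥ 0, as they must be for A^T A). The largest is λ_max ≈ 40.9433, hence ||A||_2 = sqrt(λ_max) ≈ 6.3987.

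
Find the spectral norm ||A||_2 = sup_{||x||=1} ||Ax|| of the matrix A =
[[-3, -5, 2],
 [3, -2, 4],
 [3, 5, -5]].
||A||_2 ≈ 10.0284 (= sqrt(largest eigenvalue of A^T A))

||A||_2 = sigma_max(A) = sqrt(lambda_max(A^T A)). Form the symmetric matrix M = A^T A =
[[27, 24, -9],
 [24, 54, -43],
 [-9, -43, 45]].
Its characteristic polynomial (trace, sum of principal 2x2 minors, determinant of M give the coefficients) is
  p(λ) = det(λ I - M) = λ^3 - 126λ^2 + 2597λ - 3969.
No integer candidate from the rational root theorem (±divisors of 3969) is a root, so the roots are irrational. The cubic discriminant is Δ = 28207411393 > 0, so there are three distinct real roots. p(1) = -1497 and p(2) = 729 have opposite signs, so a root lies in (1, 2); Newton's method refines it to λ ≈ 1.6603. p(23) = 1275 and p(24) = -393 have opposite signs, so a root lies in (23, 24); Newton's method refines it to λ ≈ 23.7702. p(100) = -4269 and p(101) = 3303 have opposite signs, so a root lies in (100, 101); Newton's method refines it to λ ≈ 100.5695. Check (Vieta): the three roots sum to 126, matching tr M = 126.
So the eigenvalues of A^T A are ≈ 1.6603, 23.7702, 100.5695 (all ≥ 0, as they must be for A^T A). The largest is λ_max ≈ 100.5695, hence ||A||_2 = sqrt(λ_max) ≈ 10.0284.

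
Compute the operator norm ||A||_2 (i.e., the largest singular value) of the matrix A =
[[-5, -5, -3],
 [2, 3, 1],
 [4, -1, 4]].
||A||_2 ≈ 9.3369 (= sqrt(largest eigenvalue of A^T A))

||A||_2 = sigma_max(A) = sqrt(lambda_max(A^T A)). Form the symmetric matrix M = A^T A =
[[45, 27, 33],
 [27, 35, 14],
 [33, 14, 26]].
Its characteristic polynomial (trace, sum of principal 2x2 minors, determinant of M give the coefficients) is
  p(λ) = det(λ I - M) = λ^3 - 106λ^2 + 1641λ - 9.
No integer candidate from the rational root theorem (±divisors of 9) is a root, so the roots are irrational. The cubic discriminant is Δ = 12566440521 > 0, so there are three distinct real roots. p(0) = -9 and p(1) = 1527 have opposite signs, so a root lies in (0, 1); Newton's method refines it to λ ≈ 0.0055. p(18) = 1017 and p(19) = -237 have opposite signs, so a root lies in (18, 19); Newton's method refines it to λ ≈ 18.817. p(87) = -1053 and p(88) = 5007 have opposite signs, so a root lies in (87, 88); Newton's method refines it to λ ≈ 87.1775. Check (Vieta): the three roots sum to 106, matching tr M = 106.
So the eigenvalues of A^T A are ≈ 0.0055, 18.817, 87.1775 (all ≥ 0, as they must be for A^T A). The largest is λ_max ≈ 87.1775, hence ||A||_2 = sqrt(λ_max) ≈ 9.3369.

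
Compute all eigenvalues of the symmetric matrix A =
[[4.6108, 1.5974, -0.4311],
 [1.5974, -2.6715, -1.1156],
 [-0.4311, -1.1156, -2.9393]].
sigma(A) ≈ {-4, -2, 5}

A is real symmetric, so its spectrum consists of real eigenvalues. Expanding the characteristic polynomial of the displayed matrix gives
  det(λ I - A) = p(λ) = λ^3 + (1)λ^2 + (-22)λ + (-40).
Solving p(λ) = 0 yields eigenvalues ≈ -4, -2, 5. (A is shown rounded to 4 decimals, so these recover the underlying integer eigenvalues to within that precision.)
Verification: the trace of A = -1 equals the sum of eigenvalues -1, and det(A) ≈ 40.0003 matches the eigenvalue product 40.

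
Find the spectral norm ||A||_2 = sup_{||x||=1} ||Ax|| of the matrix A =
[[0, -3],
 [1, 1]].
||A||_2 = sqrt((11 + sqrt(85))/2) ≈ 3.1796 (= sqrt(largest eigenvalue of A^T A))

||A||_2 = sigma_max(A) = sqrt(lambda_max(A^T A)). Form the symmetric matrix M = A^T A =
[[1, 1],
 [1, 10]].
Its characteristic polynomial (trace, determinant of M give the coefficients) is
  p(λ) = det(λ I - M) = λ^2 - 11λ + 9.
For λ^2 - 11λ + 9 the discriminant is 85. It is nonnegative but not a perfect square, so the roots are real and irrational: λ = (11 ± sqrt(85))/2 ≈ 10.1098, 0.8902.
So the eigenvalues of A^T A are ≈ 0.8902, 10.1098 (all ≥ 0, as they must be for A^T A). The largest is λ_max = (11 + sqrt(85))/2 ≈ 10.1098, hence ||A||_2 = sqrt(λ_max) = sqrt((11 + sqrt(85))/2) ≈ 3.1796.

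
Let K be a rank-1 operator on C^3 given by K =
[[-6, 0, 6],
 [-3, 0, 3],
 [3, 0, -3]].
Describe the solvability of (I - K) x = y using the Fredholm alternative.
(I - K) is invertible (det(I - K) = 10 ≠ 0), so for every y in C^3 the equation (I - K) x = y has a unique solution.

K has rank 1, so it is an outer product K = u v^T: every row of K is a multiple of one row vector. Reading off the entries, u = (2, 1, -1) and v = (-3, 0, 3) (row i of K equals u_i·v^T). A rank-one matrix u v^T satisfies K u = u (v·u) and kills the (2)-dimensional subspace v^⊥, so its characteristic polynomial is lambda^2 (lambda - v·u) with v·u = tr K = -9. Hence the eigenvalues of I - K are 1 (multiplicity 2) and 1 - (-9) = 10, so det(I - K) = 10. (Direct check: I - K =
[[7, 0, -6],
 [3, 1, -3],
 [-3, 0, 4]]
has determinant 10.) The finite-dimensional Fredholm alternative says: either (I - K) is invertible, or ker(I - K) ≠ {0} and then range(I - K) = ker((I - K)^*)^⊥, with dim ker(I - K) = dim ker((I - K)^*). Since det(I - K) ≠ 0, 1 is not an eigenvalue of K and ker(I - K) = {0}, so we are in the first case: for every y there is a unique x = (I - K)^(-1) y. Explicitly, by the Sherman–Morrison formula, (I - u v^T)^(-1) = I + u v^T/(1 - v·u), i.e. (I - K)^(-1) = I + K/(10).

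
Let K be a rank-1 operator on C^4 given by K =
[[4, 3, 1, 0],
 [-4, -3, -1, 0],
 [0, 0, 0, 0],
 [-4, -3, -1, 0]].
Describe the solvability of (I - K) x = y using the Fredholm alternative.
(I - K) is singular (det(I - K) = 0, i.e. 1 ∈ sigma(K)). (I - K) x = y is solvable iff y ⊥ ker((I - K)^*) = span{(4, 3, 1, 0)}, i.e. iff 4y_1 + 3y_2 + y_3 = 0. When solvable, the solutions are x = y + c·(1, -1, 0, -1), c arbitrary (ker(I - K) = span{(1, -1, 0, -1)}, dimension 1).

K has rank 1, so it is an outer product K = u v^T: every row of K is a multiple of one row vector. Reading off the entries, u = (1, -1, 0, -1) and v = (4, 3, 1, 0) (row i of K equals u_i·v^T). A rank-one matrix u v^T satisfies K u = u (v·u) and kills the (3)-dimensional subspace v^⊥, so its characteristic polynomial is lambda^3 (lambda - v·u) with v·u = tr K = 1. Hence the eigenvalues of I - K are 1 (multiplicity 3) and 1 - (1) = 0, so det(I - K) = 0. (Direct check: I - K =
[[-3, -3, -1, 0],
 [4, 4, 1, 0],
 [0, 0, 1, 0],
 [4, 3, 1, 1]]
has determinant 0.) So 1 is an eigenvalue of K and (I - K) is not invertible. The finite-dimensional Fredholm alternative says: either (I - K) is invertible, or ker(I - K) ≠ {0} and then range(I - K) = ker((I - K)^*)^⊥, with dim ker(I - K) = dim ker((I - K)^*). We are in the second case, so we need both kernels. Kernel of I - K: (I - K) u = u - u (v·u) = u - u = 0, so ker(I - K) = span{u} = span{(1, -1, 0, -1)} (it is exactly 1-dimensional because rank(I - K) = 3). Kernel of the adjoint: K is real, so (I - K)^* = I - K^T = I - v u^T, and (I - v u^T) v = v - v (u·v) = 0; hence ker((I - K)^*) = span{v} = span{(4, 3, 1, 0)}. Therefore (I - K) x = y is solvable iff <y, v> = 0, i.e. iff 4y_1 + 3y_2 + y_3 = 0. When this holds, K y = u (v·y) = 0, so (I - K) y = y and x = y is a particular solution; the full solution set is the line x = y + c·u = y + c·(1, -1, 0, -1), c ∈ C.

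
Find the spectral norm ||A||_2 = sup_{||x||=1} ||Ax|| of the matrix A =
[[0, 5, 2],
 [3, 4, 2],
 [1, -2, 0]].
||A||_2 ≈ 7.433 (= sqrt(largest eigenvalue of A^T A))

||A||_2 = sigma_max(A) = sqrt(lambda_max(A^T A)). Form the symmetric matrix M = A^T A =
[[10, 10, 6],
 [10, 45, 18],
 [6, 18, 8]].
Its characteristic polynomial (trace, sum of principal 2x2 minors, determinant of M give the coefficients) is
  p(λ) = det(λ I - M) = λ^3 - 63λ^2 + 430λ - 100.
No integer candidate from the rational root theorem (±divisors of 100) is a root, so the roots are irrational. The cubic discriminant is Δ = 364313300 > 0, so there are three distinct real roots. p(0) = -100 and p(1) = 268 have opposite signs, so a root lies in (0, 1); Newton's method refines it to λ ≈ 0.241. p(7) = 166 and p(8) = -180 have opposite signs, so a root lies in (7, 8); Newton's method refines it to λ ≈ 7.509. p(55) = -650 and p(56) = 2028 have opposite signs, so a root lies in (55, 56); Newton's method refines it to λ ≈ 55.2499. Check (Vieta): the three roots sum to 63, matching tr M = 63.
So the eigenvalues of A^T A are ≈ 0.241, 7.509, 55.2499 (all ≥ 0, as they must be for A^T A). The largest is λ_max ≈ 55.2499, hence ||A||_2 = sqrt(λ_max) ≈ 7.433.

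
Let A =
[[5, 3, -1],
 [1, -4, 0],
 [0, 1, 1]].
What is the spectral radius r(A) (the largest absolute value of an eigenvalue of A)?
r(A) ≈ 5.2976

The eigenvalues of A are the roots of its characteristic polynomial. With M = A (coefficients from the trace, the sum of principal 2x2 minors, and det A):
  p(λ) = det(λ I - M) = λ^3 - 2λ^2 - 22λ + 24.
No integer candidate from the rational root theorem (±divisors of 24) is a root, so the roots are irrational. The cubic discriminant is Δ = 48752 > 0, so there are three distinct real roots. p(-5) = -41 and p(-4) = 16 have opposite signs, so a root lies in (-5, -4); Newton's method refines it to λ ≈ -4.3412. p(1) = 1 and p(2) = -20 have opposite signs, so a root lies in (1, 2); Newton's method refines it to λ ≈ 1.0436. p(5) = -11 and p(6) = 36 have opposite signs, so a root lies in (5, 6); Newton's method refines it to λ ≈ 5.2976. Check (Vieta): the three roots sum to 2, matching tr M = 2.
Thus the eigenvalues (to 4 decimals) are -4.3412 (modulus 4.3412); 1.0436 (modulus 1.0436); 5.2976 (modulus 5.2976). The spectral radius is the largest modulus: r(A) ≈ 5.2976. (Cross-check: r(A) ≤ ||A||_2 ≈ 6.1392; equality holds whenever A is normal, though it can also hold for some non-normal A.)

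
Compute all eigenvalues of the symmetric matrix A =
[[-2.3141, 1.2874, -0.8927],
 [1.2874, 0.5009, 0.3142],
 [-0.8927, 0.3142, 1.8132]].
sigma(A) ≈ {-3, 1, 2}

A is real symmetric, so its spectrum consists of real eigenvalues. Expanding the characteristic polynomial of the displayed matrix gives
  det(λ I - A) = p(λ) = λ^3 + (0)λ^2 + (-7)λ + (6).
Solving p(λ) = 0 yields eigenvalues ≈ -3, 1, 2. (A is shown rounded to 4 decimals, so these recover the underlying integer eigenvalues to within that precision.)
Verification: the trace of A = 0 equals the sum of eigenvalues 0, and det(A) ≈ -5.9999 matches the eigenvalue product -6.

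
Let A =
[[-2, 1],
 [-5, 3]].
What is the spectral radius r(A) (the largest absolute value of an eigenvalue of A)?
r(A) = (1 + sqrt(5))/2 ≈ 1.618

The eigenvalues of A are the roots of its characteristic polynomial. With M = A (coefficients from the trace and determinant):
  p(λ) = det(λ I - M) = λ^2 - λ - 1.
For λ^2 - λ - 1 the discriminant is 5. It is nonnegative but not a perfect square, so the roots are real and irrational: λ = (1 ± sqrt(5))/2 ≈ 1.618, -0.618.
Thus the eigenvalues (to 4 decimals) are 1.618 (modulus 1.618); -0.618 (modulus 0.618). The spectral radius is the largest modulus: r(A) = (1 + sqrt(5))/2 ≈ 1.618. (Cross-check: r(A) ≤ ||A||_2 ≈ 6.2429; equality holds whenever A is normal, though it can also hold for some non-normal A.)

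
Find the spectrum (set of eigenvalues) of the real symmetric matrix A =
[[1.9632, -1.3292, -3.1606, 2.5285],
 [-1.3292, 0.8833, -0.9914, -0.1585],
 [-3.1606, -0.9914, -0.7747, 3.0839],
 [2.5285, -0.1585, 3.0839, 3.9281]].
sigma(A) ≈ {-5, 1, 4, 6}

A is real symmetric, so its spectrum consists of real eigenvalues. Expanding the characteristic polynomial of the displayed matrix gives
  det(λ I - A) = p(λ) = λ^4 + (-6)λ^3 + (-21)λ^2 + (146)λ + (-119.9956).
Solving p(λ) = 0 yields eigenvalues ≈ -5, 1, 4, 6. (A is shown rounded to 4 decimals, so these recover the underlying integer eigenvalues to within that precision.)
Verification: the trace of A = 6 equals the sum of eigenvalues 6, and det(A) ≈ -119.9956 matches the eigenvalue product -120.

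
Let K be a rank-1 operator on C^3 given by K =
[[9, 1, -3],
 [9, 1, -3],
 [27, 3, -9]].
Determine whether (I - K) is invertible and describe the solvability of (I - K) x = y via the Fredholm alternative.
(I - K) is singular (det(I - K) = 0, i.e. 1 ∈ sigma(K)). (I - K) x = y is solvable iff y ⊥ ker((I - K)^*) = span{(9, 1, -3)}, i.e. iff 9y_1 + y_2 - 3y_3 = 0. When solvable, the solutions are x = y + c·(1, 1, 3), c arbitrary (ker(I - K) = span{(1, 1, 3)}, dimension 1).

K has rank 1, so it is an outer product K = u v^T: every row of K is a multiple of one row vector. Reading off the entries, u = (1, 1, 3) and v = (9, 1, -3) (row i of K equals u_i·v^T). A rank-one matrix u v^T satisfies K u = u (v·u) and kills the (2)-dimensional subspace v^⊥, so its characteristic polynomial is lambda^2 (lambda - v·u) with v·u = tr K = 1. Hence the eigenvalues of I - K are 1 (multiplicity 2) and 1 - (1) = 0, so det(I - K) = 0. (Direct check: I - K =
[[-8, -1, 3],
 [-9, 0, 3],
 [-27, -3, 10]]
has determinant 0.) So 1 is an eigenvalue of K and (I - K) is not invertible. The finite-dimensional Fredholm alternative says: either (I - K) is invertible, or ker(I - K) ≠ {0} and then range(I - K) = ker((I - K)^*)^⊥, with dim ker(I - K) = dim ker((I - K)^*). We are in the second case, so we need both kernels. Kernel of I - K: (I - K) u = u - u (v·u) = u - u = 0, so ker(I - K) = span{u} = span{(1, 1, 3)} (it is exactly 1-dimensional because rank(I - K) = 2). Kernel of the adjoint: K is real, so (I - K)^* = I - K^T = I - v u^T, and (I - v u^T) v = v - v (u·v) = 0; hence ker((I - K)^*) = span{v} = span{(9, 1, -3)}. Therefore (I - K) x = y is solvable iff <y, v> = 0, i.e. iff 9y_1 + y_2 - 3y_3 = 0. When this holds, K y = u (v·y) = 0, so (I - K) y = y and x = y is a particular solution; the full solution set is the line x = y + c·u = y + c·(1, 1, 3), c ∈ C.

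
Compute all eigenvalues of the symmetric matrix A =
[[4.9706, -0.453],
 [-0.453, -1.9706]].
sigma(A) ≈ {-2, 5}

A is real symmetric, so its spectrum consists of real eigenvalues. Expanding the characteristic polynomial of the displayed matrix gives
  det(λ I - A) = p(λ) = λ^2 + (-3)λ + (-10).
Solving p(λ) = 0 yields eigenvalues ≈ -2, 5. (A is shown rounded to 4 decimals, so these recover the underlying integer eigenvalues to within that precision.)
Verification: the trace of A = 3 equals the sum of eigenvalues 3, and det(A) ≈ -10.0003 matches the eigenvalue product -10.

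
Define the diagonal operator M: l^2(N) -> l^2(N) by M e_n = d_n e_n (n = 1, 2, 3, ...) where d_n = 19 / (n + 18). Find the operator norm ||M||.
||M|| = 1 (attained at n = 1)

For M diagonal, ||M|| = sup_n |d_n| = sup_n 19/(n + 18). This is positive and strictly decreasing in n, so the supremum is attained at n = 1: d_1 = 19/(1 + 18) = 1. Hence ||M|| = 1.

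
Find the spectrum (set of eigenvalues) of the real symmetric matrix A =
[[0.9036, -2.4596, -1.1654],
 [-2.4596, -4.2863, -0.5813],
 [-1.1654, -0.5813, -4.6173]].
sigma(A) ≈ {-6, -4, 2}

A is real symmetric, so its spectrum consists of real eigenvalues. Expanding the characteristic polynomial of the displayed matrix gives
  det(λ I - A) = p(λ) = λ^3 + (8)λ^2 + (4)λ + (-48).
Solving p(λ) = 0 yields eigenvalues ≈ -6, -4, 2. (A is shown rounded to 4 decimals, so these recover the underlying integer eigenvalues to within that precision.)
Verification: the trace of A = -8 equals the sum of eigenvalues -8, and det(A) ≈ 47.9999 matches the eigenvalue product 48.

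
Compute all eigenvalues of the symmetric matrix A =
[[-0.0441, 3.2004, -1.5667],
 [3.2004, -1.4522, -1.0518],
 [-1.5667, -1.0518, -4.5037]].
sigma(A) ≈ {-5, -4, 3}

A is real symmetric, so its spectrum consists of real eigenvalues. Expanding the characteristic polynomial of the displayed matrix gives
  det(λ I - A) = p(λ) = λ^3 + (6)λ^2 + (-7)λ + (-60.0019).
Solving p(λ) = 0 yields eigenvalues ≈ -5, -4, 3. (A is shown rounded to 4 decimals, so these recover the underlying integer eigenvalues to within that precision.)
Verification: the trace of A = -6 equals the sum of eigenvalues -6, and det(A) ≈ 60.0019 matches the eigenvalue product 60.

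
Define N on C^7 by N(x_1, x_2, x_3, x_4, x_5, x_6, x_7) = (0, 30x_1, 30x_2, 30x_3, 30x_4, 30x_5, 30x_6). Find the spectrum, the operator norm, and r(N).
sigma(N) = {0}; ||N|| = 30; r(N) = 0. (N is nilpotent with N^7 = 0.)

On C^7, N is a strictly lower-triangular matrix with 30 on the subdiagonal and zeros elsewhere, so its characteristic polynomial is lambda^7 and every eigenvalue is 0: sigma(N) = {0}. For the operator norm, N e_i = 30e_{i+1} for i = 1, ..., 6 and N e_7 = 0, so the singular values of N are 30 (with multiplicity 6) and 0; hence ||N|| = 30. The spectral radius r(N) = max|lambda| = 0. Note ||N|| > r(N) — characteristic of non-normal nilpotent operators. Indeed N^7 = 0.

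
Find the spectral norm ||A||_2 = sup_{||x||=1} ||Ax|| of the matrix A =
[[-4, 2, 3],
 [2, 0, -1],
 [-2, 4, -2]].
||A||_2 ≈ 6.3029 (= sqrt(largest eigenvalue of A^T A))

||A||_2 = sigma_max(A) = sqrt(lambda_max(A^T A)). Form the symmetric matrix M = A^T A =
[[24, -16, -10],
 [-16, 20, -2],
 [-10, -2, 14]].
Its characteristic polynomial (trace, sum of principal 2x2 minors, determinant of M give the coefficients) is
  p(λ) = det(λ I - M) = λ^3 - 58λ^2 + 736λ - 400.
No integer candidate from the rational root theorem (±divisors of 400) is a root, so the roots are irrational. The cubic discriminant is Δ = 218366720 > 0, so there are three distinct real roots. p(0) = -400 and p(1) = 279 have opposite signs, so a root lies in (0, 1); Newton's method refines it to λ ≈ 0.5687. p(17) = 263 and p(18) = -112 have opposite signs, so a root lies in (17, 18); Newton's method refines it to λ ≈ 17.7043. p(39) = -595 and p(40) = 240 have opposite signs, so a root lies in (39, 40); Newton's method refines it to λ ≈ 39.727. Check (Vieta): the three roots sum to 58, matching tr M = 58.
So the eigenvalues of A^T A are ≈ 0.5687, 17.7043, 39.727 (all ≥ 0, as they must be for A^T A). The largest is λ_max ≈ 39.727, hence ||A||_2 = sqrt(λ_max) ≈ 6.3029.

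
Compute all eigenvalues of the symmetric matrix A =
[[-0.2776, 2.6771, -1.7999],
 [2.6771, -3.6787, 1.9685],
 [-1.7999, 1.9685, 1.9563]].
sigma(A) ≈ {-6, 1, 3}

A is real symmetric, so its spectrum consists of real eigenvalues. Expanding the characteristic polynomial of the displayed matrix gives
  det(λ I - A) = p(λ) = λ^3 + (2)λ^2 + (-21)λ + (18).
Solving p(λ) = 0 yields eigenvalues ≈ -6, 1, 3. (A is shown rounded to 4 decimals, so these recover the underlying integer eigenvalues to within that precision.)
Verification: the trace of A = -2 equals the sum of eigenvalues -2, and det(A) ≈ -17.9999 matches the eigenvalue product -18.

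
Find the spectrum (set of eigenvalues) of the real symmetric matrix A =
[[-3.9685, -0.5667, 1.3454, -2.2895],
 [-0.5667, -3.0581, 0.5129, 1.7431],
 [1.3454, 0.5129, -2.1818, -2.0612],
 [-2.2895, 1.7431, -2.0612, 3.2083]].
sigma(A) ≈ {-5, -4, -2, 5}

A is real symmetric, so its spectrum consists of real eigenvalues. Expanding the characteristic polynomial of the displayed matrix gives
  det(λ I - A) = p(λ) = λ^4 + (6)λ^3 + (-17)λ^2 + (-150.0016)λ + (-200.0053).
Solving p(λ) = 0 yields eigenvalues ≈ -5, -4, -2, 5. (A is shown rounded to 4 decimals, so these recover the underlying integer eigenvalues to within that precision.)
Verification: the trace of A = -6 equals the sum of eigenvalues -6, and det(A) ≈ -200.0053 matches the eigenvalue product -200.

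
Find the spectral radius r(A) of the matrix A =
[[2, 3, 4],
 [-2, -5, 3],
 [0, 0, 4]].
r(A) = 4

The eigenvalues of A are the roots of its characteristic polynomial. With M = A (coefficients from the trace, the sum of principal 2x2 minors, and det A):
  p(λ) = det(λ I - M) = λ^3 - λ^2 - 16λ + 16.
By the rational root theorem any rational root is an integer divisor of 16. Testing λ = -4: p(-4) = -64 - 16 + 64 + 16 = 0, so λ = -4 is a root. Dividing out (λ + 4) leaves p(λ) = (λ + 4)(λ^2 - 5λ + 4). For λ^2 - 5λ + 4 the discriminant is 9. It is a perfect square (3^2), so the roots are rational: λ = (5 ± 3)/2 = 4, 1.
Thus the eigenvalues (to 4 decimals) are 4 (modulus 4); 1 (modulus 1); -4 (modulus 4). The spectral radius is the largest modulus: r(A) = 4. (Cross-check: r(A) ≤ ||A||_2 ≈ 6.5787; equality holds whenever A is normal, though it can also hold for some non-normal A.)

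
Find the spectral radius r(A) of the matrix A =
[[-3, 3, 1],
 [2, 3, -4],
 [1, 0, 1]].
r(A) = (2 + sqrt(44))/2 ≈ 4.3166

The eigenvalues of A are the roots of its characteristic polynomial. With M = A (coefficients from the trace, the sum of principal 2x2 minors, and det A):
  p(λ) = det(λ I - M) = λ^3 - λ^2 - 16λ + 30.
By the rational root theorem any rational root is an integer divisor of 30. Testing λ = 3: p(3) = 27 - 9 - 48 + 30 = 0, so λ = 3 is a root. Dividing out (λ - 3) leaves p(λ) = (λ - 3)(λ^2 + 2λ - 10). For λ^2 + 2λ - 10 the discriminant is 44. It is nonnegative but not a perfect square, so the roots are real and irrational: λ = (-2 ± sqrt(44))/2 ≈ 2.3166, -4.3166.
Thus the eigenvalues (to 4 decimals) are 2.3166 (modulus 2.3166); -4.3166 (modulus 4.3166); 3 (modulus 3). The spectral radius is the largest modulus: r(A) = (2 + sqrt(44))/2 ≈ 4.3166. (Cross-check: r(A) ≤ ||A||_2 ≈ 5.4055; equality holds whenever A is normal, though it can also hold for some non-normal A.)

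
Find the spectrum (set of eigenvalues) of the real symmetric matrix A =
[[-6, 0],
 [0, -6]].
sigma(A) ≈ {-6} (-6 with multiplicity 2)

A is real symmetric, so its spectrum consists of real eigenvalues. Expanding the characteristic polynomial of the displayed matrix gives
  det(λ I - A) = p(λ) = λ^2 + (12)λ + (36).
Solving p(λ) = 0 yields eigenvalues ≈ -6, -6. (A is shown rounded to 4 decimals, so these recover the underlying integer eigenvalues to within that precision.)
Verification: the trace of A = -12 equals the sum of eigenvalues -12, and det(A) ≈ 36.0000 matches the eigenvalue product 36.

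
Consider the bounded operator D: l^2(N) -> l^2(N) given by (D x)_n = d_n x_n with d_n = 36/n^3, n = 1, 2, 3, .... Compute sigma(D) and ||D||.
sigma(D) = {36/n^3 : n ≥ 1} ∪ {0}; ||D|| = 36

A bounded diagonal operator on l^2 with diagonal entries d_n has spectrum equal to the closure of {d_n : n ≥ 1}: every d_n is an eigenvalue (with eigenvector e_n), so {d_n} ⊂ sigma(D); the spectrum is closed, so its closure is too; and for lambda not in the closure, (D - lambda I) has bounded inverse (the diagonal entries 1/(d_n - lambda) are bounded). For our sequence d_n = 36/n^3, n = 1, 2, 3, ...:
  - {d_n} = {36/n^3 : n ≥ 1}; the only limit point is 0
  - closure = {36/n^3 : n ≥ 1} ∪ {0}
For the norm: a diagonal operator has ||D|| = sup_n |d_n|. Here d_n = 36/n^3 is positive and decreasing, so sup_n |d_n| = d_1 = 36. So ||D|| = 36.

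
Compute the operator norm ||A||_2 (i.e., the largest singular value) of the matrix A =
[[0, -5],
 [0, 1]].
||A||_2 = sqrt(26) ≈ 5.099 (= sqrt(largest eigenvalue of A^T A))

||A||_2 = sigma_max(A) = sqrt(lambda_max(A^T A)). Form the symmetric matrix M = A^T A =
[[0, 0],
 [0, 26]].
Its characteristic polynomial (trace, determinant of M give the coefficients) is
  p(λ) = det(λ I - M) = λ^2 - 26λ.
For λ^2 - 26λ the discriminant is 676. It is a perfect square (26^2), so the roots are rational: λ = (26 ± 26)/2 = 26, 0.
So the eigenvalues of A^T A are ≈ 0, 26 (all ≥ 0, as they must be for A^T A). The largest is λ_max = 26, hence ||A||_2 = sqrt(λ_max) = sqrt(26) ≈ 5.099.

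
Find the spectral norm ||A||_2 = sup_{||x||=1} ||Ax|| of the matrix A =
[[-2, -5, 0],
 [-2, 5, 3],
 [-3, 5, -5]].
||A||_2 ≈ 9.0351 (= sqrt(largest eigenvalue of A^T A))

||A||_2 = sigma_max(A) = sqrt(lambda_max(A^T A)). Form the symmetric matrix M = A^T A =
[[17, -15, 9],
 [-15, 75, -10],
 [9, -10, 34]].
Its characteristic polynomial (trace, sum of principal 2x2 minors, determinant of M give the coefficients) is
  p(λ) = det(λ I - M) = λ^3 - 126λ^2 + 3997λ - 30625.
No integer candidate from the rational root theorem (±divisors of 30625) is a root, so the roots are irrational. The cubic discriminant is Δ = 5463207617 > 0, so there are three distinct real roots. p(11) = -573 and p(12) = 923 have opposite signs, so a root lies in (11, 12); Newton's method refines it to λ ≈ 11.3688. p(32) = 1023 and p(33) = -1 have opposite signs, so a root lies in (32, 33); Newton's method refines it to λ ≈ 32.999. p(81) = -2113 and p(82) = 1273 have opposite signs, so a root lies in (81, 82); Newton's method refines it to λ ≈ 81.6322. Check (Vieta): the three roots sum to 126, matching tr M = 126.
So the eigenvalues of A^T A are ≈ 11.3688, 32.999, 81.6322 (all ≥ 0, as they must be for A^T A). The largest is λ_max ≈ 81.6322, hence ||A||_2 = sqrt(λ_max) ≈ 9.0351.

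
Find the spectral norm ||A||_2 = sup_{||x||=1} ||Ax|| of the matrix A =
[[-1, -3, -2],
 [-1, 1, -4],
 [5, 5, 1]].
||A||_2 ≈ 7.8809 (= sqrt(largest eigenvalue of A^T A))

||A||_2 = sigma_max(A) = sqrt(lambda_max(A^T A)). Form the symmetric matrix M = A^T A =
[[27, 27, 11],
 [27, 35, 7],
 [11, 7, 21]].
Its characteristic polynomial (trace, sum of principal 2x2 minors, determinant of M give the coefficients) is
  p(λ) = det(λ I - M) = λ^3 - 83λ^2 + 1348λ - 3136.
No integer candidate from the rational root theorem (±divisors of 3136) is a root, so the roots are irrational. The cubic discriminant is Δ = 1597805200 > 0, so there are three distinct real roots. p(2) = -764 and p(3) = 188 have opposite signs, so a root lies in (2, 3); Newton's method refines it to λ ≈ 2.7894. p(18) = 68 and p(19) = -628 have opposite signs, so a root lies in (18, 19); Newton's method refines it to λ ≈ 18.1014. p(62) = -284 and p(63) = 2408 have opposite signs, so a root lies in (62, 63); Newton's method refines it to λ ≈ 62.1093. Check (Vieta): the three roots sum to 83, matching tr M = 83.
So the eigenvalues of A^T A are ≈ 2.7894, 18.1014, 62.1093 (all ≥ 0, as they must be for A^T A). The largest is λ_max ≈ 62.1093, hence ||A||_2 = sqrt(λ_max) ≈ 7.8809.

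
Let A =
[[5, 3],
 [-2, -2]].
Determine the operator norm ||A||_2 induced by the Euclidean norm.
||A||_2 = sqrt((42 + sqrt(1700))/2) ≈ 6.451 (= sqrt(largest eigenvalue of A^T A))

||A||_2 = sigma_max(A) = sqrt(lambda_max(A^T A)). Form the symmetric matrix M = A^T A =
[[29, 19],
 [19, 13]].
Its characteristic polynomial (trace, determinant of M give the coefficients) is
  p(λ) = det(λ I - M) = λ^2 - 42λ + 16.
For λ^2 - 42λ + 16 the discriminant is 1700. It is nonnegative but not a perfect square, so the roots are real and irrational: λ = (42 ± sqrt(1700))/2 ≈ 41.6155, 0.3845.
So the eigenvalues of A^T A are ≈ 0.3845, 41.6155 (all ≥ 0, as they must be for A^T A). The largest is λ_max = (42 + sqrt(1700))/2 ≈ 41.6155, hence ||A||_2 = sqrt(λ_max) = sqrt((42 + sqrt(1700))/2) ≈ 6.451.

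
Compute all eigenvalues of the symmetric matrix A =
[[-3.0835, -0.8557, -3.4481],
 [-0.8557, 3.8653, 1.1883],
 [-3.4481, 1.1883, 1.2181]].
sigma(A) ≈ {-5, 2, 5}

A is real symmetric, so its spectrum consists of real eigenvalues. Expanding the characteristic polynomial of the displayed matrix gives
  det(λ I - A) = p(λ) = λ^3 + (-2)λ^2 + (-25)λ + (50).
Solving p(λ) = 0 yields eigenvalues ≈ -5, 2, 5. (A is shown rounded to 4 decimals, so these recover the underlying integer eigenvalues to within that precision.)
Verification: the trace of A = 2 equals the sum of eigenvalues 2, and det(A) ≈ -49.9998 matches the eigenvalue product -50.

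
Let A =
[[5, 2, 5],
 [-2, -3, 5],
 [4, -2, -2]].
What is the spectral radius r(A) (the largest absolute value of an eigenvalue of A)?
r(A) ≈ 7.1904

The eigenvalues of A are the roots of its characteristic polynomial. With M = A (coefficients from the trace, the sum of principal 2x2 minors, and det A):
  p(λ) = det(λ I - M) = λ^3 - 25λ - 192.
No integer candidate from the rational root theorem (±divisors of 192) is a root, so the roots are irrational. The cubic discriminant is Δ = -932828 < 0, so there is one real root and a complex-conjugate pair. p(7) = -24 and p(8) = 120 have opposite signs, so a root lies in (7, 8); Newton's method refines it to λ ≈ 7.1904. Dividing out (λ - (7.1904)) leaves approximately λ^2 + 7.1904λ + 26.7022. For λ^2 + 7.1904λ + 26.7022 the discriminant is -55.1066. It is negative, so the remaining roots are the complex-conjugate pair λ ≈ -3.5952 ± 3.7117i. Their product equals the constant term, so |λ|^2 ≈ 26.7022 and |λ| ≈ 5.1674.
Thus the eigenvalues (to 4 decimals) are 7.1904 (modulus 7.1904); -3.5952 ± 3.7117i (modulus 5.1674). The spectral radius is the largest modulus: r(A) ≈ 7.1904. (Cross-check: r(A) ≤ ||A||_2 ≈ 7.6193; equality holds whenever A is normal, though it can also hold for some non-normal A.)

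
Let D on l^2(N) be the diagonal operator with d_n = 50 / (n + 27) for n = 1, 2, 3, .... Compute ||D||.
||D|| = 25/14 (attained at n = 1)

For D diagonal, ||D|| = sup_n |d_n| = sup_n 50/(n + 27). This is positive and strictly decreasing in n, so the supremum is attained at n = 1: d_1 = 50/(1 + 27) = 25/14. Hence ||D|| = 25/14.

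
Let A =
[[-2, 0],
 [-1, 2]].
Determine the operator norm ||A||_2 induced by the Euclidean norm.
||A||_2 = sqrt((9 + sqrt(17))/2) ≈ 2.5616 (= sqrt(largest eigenvalue of A^T A))

||A||_2 = sigma_max(A) = sqrt(lambda_max(A^T A)). Form the symmetric matrix M = A^T A =
[[5, -2],
 [-2, 4]].
Its characteristic polynomial (trace, determinant of M give the coefficients) is
  p(λ) = det(λ I - M) = λ^2 - 9λ + 16.
For λ^2 - 9λ + 16 the discriminant is 17. It is nonnegative but not a perfect square, so the roots are real and irrational: λ = (9 ± sqrt(17))/2 ≈ 6.5616, 2.4384.
So the eigenvalues of A^T A are ≈ 2.4384, 6.5616 (all ≥ 0, as they must be for A^T A). The largest is λ_max = (9 + sqrt(17))/2 ≈ 6.5616, hence ||A||_2 = sqrt(λ_max) = sqrt((9 + sqrt(17))/2) ≈ 2.5616.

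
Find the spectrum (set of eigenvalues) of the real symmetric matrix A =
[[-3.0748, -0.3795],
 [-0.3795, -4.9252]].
sigma(A) ≈ {-5, -3}

A is real symmetric, so its spectrum consists of real eigenvalues. Expanding the characteristic polynomial of the displayed matrix gives
  det(λ I - A) = p(λ) = λ^2 + (8)λ + (15).
Solving p(λ) = 0 yields eigenvalues ≈ -5, -3. (A is shown rounded to 4 decimals, so these recover the underlying integer eigenvalues to within that precision.)
Verification: the trace of A = -8 equals the sum of eigenvalues -8, and det(A) ≈ 15.0000 matches the eigenvalue product 15.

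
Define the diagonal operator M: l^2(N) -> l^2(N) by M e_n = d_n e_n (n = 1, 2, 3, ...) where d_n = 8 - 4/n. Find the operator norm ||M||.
||M|| = 8

For a diagonal operator on l^2 with entries d_n, ||M|| = sup_n |d_n|. Here d_1 = 4, d_2 = 6, ..., and d_n = 8 - 4/n increases monotonically toward 8. All terms lie in [4, 8), so |d_n| = d_n and the supremum is the limit 8, which is not attained by any individual d_n. Hence ||M|| = 8.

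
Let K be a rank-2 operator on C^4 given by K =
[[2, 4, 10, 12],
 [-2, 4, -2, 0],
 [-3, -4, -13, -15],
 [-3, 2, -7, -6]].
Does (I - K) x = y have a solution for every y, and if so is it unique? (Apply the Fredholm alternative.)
(I - K) is invertible (det(I - K) = -53 ≠ 0), so for every y in C^4 the equation (I - K) x = y has a unique solution.

K has rank 2 and factors as K = U V^T = u1 v1^T + u2 v2^T with u1 = (2, -2, -3, -3), v1 = (1, 0, 3, 3), u2 = (2, 2, -2, 1), v2 = (0, 2, 2, 3) (multiplying out reproduces the displayed K). The nonzero eigenvalues of U V^T coincide with those of the 2 x 2 matrix G = V^T U = [[v1·u1, v1·u2], [v2·u1, v2·u2]] = [[-16, -1], [-19, 3]], and by the Sylvester determinant identity det(I_4 - U V^T) = det(I_2 - V^T U) = det([[17, 1], [19, -2]]) = (17)(-2) - (1)(19) = -53. (Direct check: I - K =
[[-1, -4, -10, -12],
 [2, -3, 2, 0],
 [3, 4, 14, 15],
 [3, -2, 7, 7]]
has determinant -53.) The finite-dimensional Fredholm alternative says: either (I - K) is invertible, or ker(I - K) ≠ {0} and then range(I - K) = ker((I - K)^*)^⊥, with dim ker(I - K) = dim ker((I - K)^*). Since det(I - K) ≠ 0, 1 is not an eigenvalue of K and ker(I - K) = {0}, so we are in the first case: for every y there is a unique x = (I - K)^(-1) y. (Explicitly, by the Woodbury identity, (I - U V^T)^(-1) = I + U (I_2 - G)^(-1) V^T.)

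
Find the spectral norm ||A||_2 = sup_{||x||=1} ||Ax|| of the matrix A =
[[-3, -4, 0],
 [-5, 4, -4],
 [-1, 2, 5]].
||A||_2 = sqrt((80 + sqrt(1400))/2) ≈ 7.6621 (= sqrt(largest eigenvalue of A^T A))

||A||_2 = sigma_max(A) = sqrt(lambda_max(A^T A)). Form the symmetric matrix M = A^T A =
[[35, -10, 15],
 [-10, 36, -6],
 [15, -6, 41]].
Its characteristic polynomial (trace, sum of principal 2x2 minors, determinant of M give the coefficients) is
  p(λ) = det(λ I - M) = λ^3 - 112λ^2 + 3810λ - 40000.
By the rational root theorem any rational root is an integer divisor of 40000. Testing λ = 32: p(32) = 32768 - 114688 + 121920 - 40000 = 0, so λ = 32 is a root. Dividing out (λ - 32) leaves p(λ) = (λ - 32)(λ^2 - 80λ + 1250). For λ^2 - 80λ + 1250 the discriminant is 1400. It is nonnegative but not a perfect square, so the roots are real and irrational: λ = (80 ± sqrt(1400))/2 ≈ 58.7083, 21.2917.
So the eigenvalues of A^T A are ≈ 21.2917, 32, 58.7083 (all ≥ 0, as they must be for A^T A). The largest is λ_max = (80 + sqrt(1400))/2 ≈ 58.7083, hence ||A||_2 = sqrt(λ_max) = sqrt((80 + sqrt(1400))/2) ≈ 7.6621.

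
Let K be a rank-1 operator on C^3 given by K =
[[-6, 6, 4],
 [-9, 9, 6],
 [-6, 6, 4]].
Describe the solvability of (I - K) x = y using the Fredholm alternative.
(I - K) is invertible (det(I - K) = -6 ≠ 0), so for every y in C^3 the equation (I - K) x = y has a unique solution.

K has rank 1, so it is an outer product K = u v^T: every row of K is a multiple of one row vector. Reading off the entries, u = (2, 3, 2) and v = (-3, 3, 2) (row i of K equals u_i·v^T). A rank-one matrix u v^T satisfies K u = u (v·u) and kills the (2)-dimensional subspace v^⊥, so its characteristic polynomial is lambda^2 (lambda - v·u) with v·u = tr K = 7. Hence the eigenvalues of I - K are 1 (multiplicity 2) and 1 - (7) = -6, so det(I - K) = -6. (Direct check: I - K =
[[7, -6, -4],
 [9, -8, -6],
 [6, -6, -3]]
has determinant -6.) The finite-dimensional Fredholm alternative says: either (I - K) is invertible, or ker(I - K) ≠ {0} and then range(I - K) = ker((I - K)^*)^⊥, with dim ker(I - K) = dim ker((I - K)^*). Since det(I - K) ≠ 0, 1 is not an eigenvalue of K and ker(I - K) = {0}, so we are in the first case: for every y there is a unique x = (I - K)^(-1) y. Explicitly, by the Sherman–Morrison formula, (I - u v^T)^(-1) = I + u v^T/(1 - v·u), i.e. (I - K)^(-1) = I + K/(-6).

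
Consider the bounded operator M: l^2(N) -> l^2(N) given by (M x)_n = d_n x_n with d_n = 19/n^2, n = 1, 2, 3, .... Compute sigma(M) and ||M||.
sigma(M) = {19/n^2 : n ≥ 1} ∪ {0}; ||M|| = 19

A bounded diagonal operator on l^2 with diagonal entries d_n has spectrum equal to the closure of {d_n : n ≥ 1}: every d_n is an eigenvalue (with eigenvector e_n), so {d_n} ⊂ sigma(M); the spectrum is closed, so its closure is too; and for lambda not in the closure, (M - lambda I) has bounded inverse (the diagonal entries 1/(d_n - lambda) are bounded). For our sequence d_n = 19/n^2, n = 1, 2, 3, ...:
  - {d_n} = {19/n^2 : n ≥ 1}; the only limit point is 0
  - closure = {19/n^2 : n ≥ 1} ∪ {0}
For the norm: a diagonal operator has ||M|| = sup_n |d_n|. Here d_n = 19/n^2 is positive and decreasing, so sup_n |d_n| = d_1 = 19. So ||M|| = 19.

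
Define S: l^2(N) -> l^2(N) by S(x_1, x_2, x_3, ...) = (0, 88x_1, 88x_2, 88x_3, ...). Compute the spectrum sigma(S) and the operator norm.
sigma(S) = closed disk {z in C : |z| ≤ 88}; ||S|| = 88

Note S = 88·U where U is the unit right shift (U x)_k = x_{k-1} (with x_0 := 0); so ||S|| = 88||U|| and sigma(S) = 88·sigma(U). ||S x||^2 = sum_{k≥1} |88x_k|^2 = 7744||x||^2, so ||S|| = 88 and sigma(S) ⊂ {|z| ≤ 88}. For any |lambda| < 88, the equation (S - lambda I) x = 0 forces x_1 = 0, then 88x_k = lambda x_{k+1} ⇒ x = 0, so S has no eigenvalues. But (S - lambda I) is not surjective for |lambda| < 88: solving (S - lambda I) x = e_1 would require x_n proportional to (lambda/88)^(-n), which is not in l^2. So every |lambda| < 88 lies in the residual spectrum. The boundary |lambda| = 88 is in the approximate point spectrum (the spectrum is closed). Hence sigma(S) is the closed disk of radius 88.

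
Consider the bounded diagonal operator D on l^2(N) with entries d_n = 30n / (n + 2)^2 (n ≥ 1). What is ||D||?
||D|| = 15/4 (attained at n = 2)

For D diagonal, ||D|| = sup_n |d_n|. Treat f(x) = 30x / (x + 2)^2 for real x > 0. By the quotient rule, f'(x) = 30(2 - x)/(x + 2)^3, which is positive for x < 2 and negative for x > 2. So f has a unique maximum at x = 2, and since 2 is a positive integer, the supremum over n ≥ 1 is attained at n = 2: d_2 = 30·2/(2 + 2)^2 = 30·2/16 = 15/4. Hence ||D|| = 15/4.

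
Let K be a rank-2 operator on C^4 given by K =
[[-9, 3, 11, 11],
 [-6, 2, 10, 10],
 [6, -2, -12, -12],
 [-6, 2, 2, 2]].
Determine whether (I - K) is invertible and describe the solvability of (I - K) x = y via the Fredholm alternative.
(I - K) is invertible (det(I - K) = 88 ≠ 0), so for every y in C^4 the equation (I - K) x = y has a unique solution.

K has rank 2 and factors as K = U V^T = u1 v1^T + u2 v2^T with u1 = (3, 2, -2, 2), v1 = (-3, 1, 3, 3), u2 = (1, 2, -3, -2), v2 = (0, 0, 2, 2) (multiplying out reproduces the displayed K). The nonzero eigenvalues of U V^T coincide with those of the 2 x 2 matrix G = V^T U = [[v1·u1, v1·u2], [v2·u1, v2·u2]] = [[-7, -16], [0, -10]], and by the Sylvester determinant identity det(I_4 - U V^T) = det(I_2 - V^T U) = det([[8, 16], [0, 11]]) = (8)(11) - (16)(0) = 88. (Direct check: I - K =
[[10, -3, -11, -11],
 [6, -1, -10, -10],
 [-6, 2, 13, 12],
 [6, -2, -2, -1]]
has determinant 88.) The finite-dimensional Fredholm alternative says: either (I - K) is invertible, or ker(I - K) ≠ {0} and then range(I - K) = ker((I - K)^*)^⊥, with dim ker(I - K) = dim ker((I - K)^*). Since det(I - K) ≠ 0, 1 is not an eigenvalue of K and ker(I - K) = {0}, so we are in the first case: for every y there is a unique x = (I - K)^(-1) y. (Explicitly, by the Woodbury identity, (I - U V^T)^(-1) = I + U (I_2 - G)^(-1) V^T.)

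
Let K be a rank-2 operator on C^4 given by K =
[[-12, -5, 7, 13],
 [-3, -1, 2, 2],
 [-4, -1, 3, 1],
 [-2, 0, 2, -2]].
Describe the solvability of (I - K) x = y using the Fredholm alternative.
(I - K) is invertible (det(I - K) = 45 ≠ 0), so for every y in C^4 the equation (I - K) x = y has a unique solution.

K has rank 2 and factors as K = U V^T = u1 v1^T + u2 v2^T with u1 = (-2, -1, -2, -2), v1 = (3, 1, -2, -2), u2 = (3, 0, -1, -2), v2 = (-2, -1, 1, 3) (multiplying out reproduces the displayed K). The nonzero eigenvalues of U V^T coincide with those of the 2 x 2 matrix G = V^T U = [[v1·u1, v1·u2], [v2·u1, v2·u2]] = [[1, 15], [-3, -13]], and by the Sylvester determinant identity det(I_4 - U V^T) = det(I_2 - V^T U) = det([[0, -15], [3, 14]]) = (0)(14) - (-15)(3) = 45. (Direct check: I - K =
[[13, 5, -7, -13],
 [3, 2, -2, -2],
 [4, 1, -2, -1],
 [2, 0, -2, 3]]
has determinant 45.) The finite-dimensional Fredholm alternative says: either (I - K) is invertible, or ker(I - K) ≠ {0} and then range(I - K) = ker((I - K)^*)^⊥, with dim ker(I - K) = dim ker((I - K)^*). Since det(I - K) ≠ 0, 1 is not an eigenvalue of K and ker(I - K) = {0}, so we are in the first case: for every y there is a unique x = (I - K)^(-1) y. (Explicitly, by the Woodbury identity, (I - U V^T)^(-1) = I + U (I_2 - G)^(-1) V^T.)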